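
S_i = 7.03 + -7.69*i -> [7.03, -0.66, -8.35, -16.04, -23.73]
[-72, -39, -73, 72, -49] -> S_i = Random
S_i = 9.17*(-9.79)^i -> [9.17, -89.77, 878.89, -8604.34, 84236.46]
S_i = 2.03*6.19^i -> [2.03, 12.57, 77.78, 481.47, 2980.29]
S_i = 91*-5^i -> [91, -455, 2275, -11375, 56875]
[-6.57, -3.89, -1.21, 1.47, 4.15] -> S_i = -6.57 + 2.68*i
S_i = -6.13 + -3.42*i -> [-6.13, -9.55, -12.97, -16.39, -19.81]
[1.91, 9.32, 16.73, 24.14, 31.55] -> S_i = 1.91 + 7.41*i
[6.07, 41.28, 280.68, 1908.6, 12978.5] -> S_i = 6.07*6.80^i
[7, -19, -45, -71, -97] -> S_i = 7 + -26*i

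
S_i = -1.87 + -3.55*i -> [-1.87, -5.42, -8.97, -12.52, -16.07]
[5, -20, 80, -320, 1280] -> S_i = 5*-4^i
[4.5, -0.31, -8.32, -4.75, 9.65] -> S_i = Random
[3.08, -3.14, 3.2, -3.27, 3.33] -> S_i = 3.08*(-1.02)^i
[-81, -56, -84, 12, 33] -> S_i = Random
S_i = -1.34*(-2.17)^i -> [-1.34, 2.91, -6.31, 13.69, -29.71]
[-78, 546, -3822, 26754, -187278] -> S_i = -78*-7^i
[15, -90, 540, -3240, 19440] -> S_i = 15*-6^i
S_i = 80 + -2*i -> [80, 78, 76, 74, 72]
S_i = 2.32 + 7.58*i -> [2.32, 9.9, 17.48, 25.06, 32.64]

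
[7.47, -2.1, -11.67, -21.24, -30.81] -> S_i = 7.47 + -9.57*i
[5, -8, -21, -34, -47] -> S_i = 5 + -13*i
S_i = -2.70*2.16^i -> [-2.7, -5.83, -12.6, -27.21, -58.77]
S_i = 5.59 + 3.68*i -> [5.59, 9.27, 12.95, 16.63, 20.31]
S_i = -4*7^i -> [-4, -28, -196, -1372, -9604]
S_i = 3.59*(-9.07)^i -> [3.59, -32.56, 295.33, -2678.65, 24295.37]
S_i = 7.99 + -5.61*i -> [7.99, 2.38, -3.23, -8.84, -14.45]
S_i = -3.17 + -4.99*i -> [-3.17, -8.16, -13.15, -18.14, -23.13]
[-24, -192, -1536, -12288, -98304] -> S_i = -24*8^i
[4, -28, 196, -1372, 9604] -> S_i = 4*-7^i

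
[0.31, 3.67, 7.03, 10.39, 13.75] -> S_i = 0.31 + 3.36*i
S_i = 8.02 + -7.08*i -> [8.02, 0.94, -6.14, -13.22, -20.3]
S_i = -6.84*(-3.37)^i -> [-6.84, 23.05, -77.68, 261.79, -882.22]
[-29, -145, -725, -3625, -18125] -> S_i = -29*5^i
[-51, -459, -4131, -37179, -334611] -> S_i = -51*9^i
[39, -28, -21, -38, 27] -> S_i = Random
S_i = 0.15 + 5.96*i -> [0.15, 6.11, 12.07, 18.03, 23.99]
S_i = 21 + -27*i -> [21, -6, -33, -60, -87]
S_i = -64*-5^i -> [-64, 320, -1600, 8000, -40000]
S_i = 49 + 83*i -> [49, 132, 215, 298, 381]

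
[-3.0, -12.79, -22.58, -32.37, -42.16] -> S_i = -3.00 + -9.79*i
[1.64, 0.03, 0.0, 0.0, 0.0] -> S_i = 1.64*0.02^i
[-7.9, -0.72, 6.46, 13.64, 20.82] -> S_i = -7.90 + 7.18*i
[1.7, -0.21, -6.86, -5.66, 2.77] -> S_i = Random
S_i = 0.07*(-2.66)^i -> [0.07, -0.19, 0.5, -1.32, 3.5]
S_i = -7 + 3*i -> [-7, -4, -1, 2, 5]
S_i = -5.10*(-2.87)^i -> [-5.1, 14.64, -42.01, 120.56, -346.02]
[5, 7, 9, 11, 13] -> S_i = 5 + 2*i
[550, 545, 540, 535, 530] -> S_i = 550 + -5*i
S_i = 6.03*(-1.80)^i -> [6.03, -10.85, 19.54, -35.17, 63.3]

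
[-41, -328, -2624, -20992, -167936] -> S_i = -41*8^i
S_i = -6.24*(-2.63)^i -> [-6.24, 16.41, -43.16, 113.51, -298.54]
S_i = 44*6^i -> [44, 264, 1584, 9504, 57024]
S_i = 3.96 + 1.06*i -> [3.96, 5.02, 6.08, 7.14, 8.2]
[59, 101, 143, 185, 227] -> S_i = 59 + 42*i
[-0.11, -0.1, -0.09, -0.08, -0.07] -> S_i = -0.11*0.90^i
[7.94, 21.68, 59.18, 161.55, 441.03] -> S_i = 7.94*2.73^i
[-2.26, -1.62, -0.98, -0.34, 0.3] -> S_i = -2.26 + 0.64*i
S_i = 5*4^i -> [5, 20, 80, 320, 1280]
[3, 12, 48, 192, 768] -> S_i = 3*4^i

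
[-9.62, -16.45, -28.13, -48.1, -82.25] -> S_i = -9.62*1.71^i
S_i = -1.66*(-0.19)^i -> [-1.66, 0.32, -0.06, 0.01, -0.0]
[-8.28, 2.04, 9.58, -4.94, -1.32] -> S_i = Random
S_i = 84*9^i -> [84, 756, 6804, 61236, 551124]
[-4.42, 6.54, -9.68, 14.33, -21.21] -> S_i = -4.42*(-1.48)^i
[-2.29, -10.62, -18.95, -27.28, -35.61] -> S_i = -2.29 + -8.33*i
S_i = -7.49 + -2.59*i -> [-7.49, -10.08, -12.67, -15.26, -17.85]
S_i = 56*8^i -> [56, 448, 3584, 28672, 229376]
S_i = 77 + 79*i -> [77, 156, 235, 314, 393]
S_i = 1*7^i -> [1, 7, 49, 343, 2401]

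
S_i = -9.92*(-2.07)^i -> [-9.92, 20.53, -42.51, 87.99, -182.13]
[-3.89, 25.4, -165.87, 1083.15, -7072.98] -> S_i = -3.89*(-6.53)^i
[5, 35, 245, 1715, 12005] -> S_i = 5*7^i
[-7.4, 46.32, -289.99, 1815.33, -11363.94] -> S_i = -7.40*(-6.26)^i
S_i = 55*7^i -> [55, 385, 2695, 18865, 132055]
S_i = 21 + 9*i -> [21, 30, 39, 48, 57]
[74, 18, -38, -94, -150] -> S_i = 74 + -56*i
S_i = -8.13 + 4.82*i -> [-8.13, -3.31, 1.51, 6.33, 11.15]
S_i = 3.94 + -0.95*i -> [3.94, 2.99, 2.04, 1.09, 0.14]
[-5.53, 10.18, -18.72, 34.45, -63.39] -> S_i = -5.53*(-1.84)^i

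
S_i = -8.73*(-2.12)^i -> [-8.73, 18.51, -39.24, 83.18, -176.34]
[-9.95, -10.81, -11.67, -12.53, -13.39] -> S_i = -9.95 + -0.86*i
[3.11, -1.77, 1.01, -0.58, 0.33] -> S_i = 3.11*(-0.57)^i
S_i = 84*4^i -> [84, 336, 1344, 5376, 21504]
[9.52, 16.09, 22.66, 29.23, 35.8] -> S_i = 9.52 + 6.57*i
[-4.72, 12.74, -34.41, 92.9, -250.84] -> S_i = -4.72*(-2.70)^i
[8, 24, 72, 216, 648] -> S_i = 8*3^i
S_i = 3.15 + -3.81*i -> [3.15, -0.66, -4.47, -8.28, -12.09]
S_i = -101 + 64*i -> [-101, -37, 27, 91, 155]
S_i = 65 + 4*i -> [65, 69, 73, 77, 81]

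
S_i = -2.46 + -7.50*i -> [-2.46, -9.96, -17.46, -24.96, -32.46]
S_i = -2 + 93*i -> [-2, 91, 184, 277, 370]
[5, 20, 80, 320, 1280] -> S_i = 5*4^i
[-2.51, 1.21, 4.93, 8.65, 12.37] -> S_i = -2.51 + 3.72*i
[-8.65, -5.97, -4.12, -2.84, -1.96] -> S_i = -8.65*0.69^i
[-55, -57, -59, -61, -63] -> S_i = -55 + -2*i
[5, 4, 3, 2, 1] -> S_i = 5 + -1*i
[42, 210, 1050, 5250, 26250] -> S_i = 42*5^i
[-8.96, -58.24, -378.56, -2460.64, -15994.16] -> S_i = -8.96*6.50^i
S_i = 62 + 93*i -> [62, 155, 248, 341, 434]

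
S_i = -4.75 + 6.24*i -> [-4.75, 1.49, 7.73, 13.97, 20.21]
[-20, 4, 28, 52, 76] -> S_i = -20 + 24*i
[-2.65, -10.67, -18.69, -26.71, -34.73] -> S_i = -2.65 + -8.02*i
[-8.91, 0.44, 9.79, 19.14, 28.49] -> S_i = -8.91 + 9.35*i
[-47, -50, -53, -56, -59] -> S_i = -47 + -3*i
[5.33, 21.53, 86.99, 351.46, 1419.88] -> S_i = 5.33*4.04^i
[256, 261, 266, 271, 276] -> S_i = 256 + 5*i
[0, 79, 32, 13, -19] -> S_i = Random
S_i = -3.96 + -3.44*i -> [-3.96, -7.4, -10.84, -14.28, -17.72]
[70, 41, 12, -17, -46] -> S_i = 70 + -29*i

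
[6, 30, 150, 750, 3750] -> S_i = 6*5^i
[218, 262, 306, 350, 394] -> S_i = 218 + 44*i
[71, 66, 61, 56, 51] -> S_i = 71 + -5*i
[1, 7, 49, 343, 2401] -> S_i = 1*7^i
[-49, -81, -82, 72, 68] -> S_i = Random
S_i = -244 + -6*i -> [-244, -250, -256, -262, -268]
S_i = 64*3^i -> [64, 192, 576, 1728, 5184]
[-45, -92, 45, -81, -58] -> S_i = Random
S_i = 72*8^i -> [72, 576, 4608, 36864, 294912]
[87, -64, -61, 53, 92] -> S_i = Random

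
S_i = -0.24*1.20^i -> [-0.24, -0.29, -0.35, -0.41, -0.5]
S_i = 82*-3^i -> [82, -246, 738, -2214, 6642]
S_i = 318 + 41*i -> [318, 359, 400, 441, 482]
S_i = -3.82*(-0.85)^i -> [-3.82, 3.25, -2.76, 2.35, -1.99]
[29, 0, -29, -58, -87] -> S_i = 29 + -29*i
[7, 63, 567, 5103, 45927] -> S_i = 7*9^i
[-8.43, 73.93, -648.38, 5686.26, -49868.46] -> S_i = -8.43*(-8.77)^i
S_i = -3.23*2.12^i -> [-3.23, -6.85, -14.52, -30.78, -65.24]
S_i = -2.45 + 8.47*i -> [-2.45, 6.02, 14.49, 22.96, 31.43]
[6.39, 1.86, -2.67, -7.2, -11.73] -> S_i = 6.39 + -4.53*i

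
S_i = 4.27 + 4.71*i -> [4.27, 8.98, 13.69, 18.4, 23.11]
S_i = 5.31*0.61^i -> [5.31, 3.24, 1.98, 1.21, 0.74]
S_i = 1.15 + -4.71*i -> [1.15, -3.56, -8.27, -12.98, -17.69]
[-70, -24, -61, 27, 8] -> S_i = Random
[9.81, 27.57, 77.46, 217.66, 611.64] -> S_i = 9.81*2.81^i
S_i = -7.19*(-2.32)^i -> [-7.19, 16.68, -38.7, 89.78, -208.3]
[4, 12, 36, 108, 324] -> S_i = 4*3^i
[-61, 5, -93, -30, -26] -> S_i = Random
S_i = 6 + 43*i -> [6, 49, 92, 135, 178]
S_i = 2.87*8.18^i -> [2.87, 23.48, 192.04, 1570.88, 12849.76]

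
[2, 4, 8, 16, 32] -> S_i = 2*2^i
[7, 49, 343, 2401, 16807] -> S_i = 7*7^i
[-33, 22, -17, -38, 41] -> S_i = Random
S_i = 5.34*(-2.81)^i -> [5.34, -15.01, 42.17, -118.48, 332.94]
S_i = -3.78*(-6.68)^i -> [-3.78, 25.25, -168.67, 1126.73, -7526.58]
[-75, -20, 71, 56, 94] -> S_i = Random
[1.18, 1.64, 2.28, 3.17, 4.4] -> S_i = 1.18*1.39^i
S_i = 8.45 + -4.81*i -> [8.45, 3.64, -1.17, -5.98, -10.79]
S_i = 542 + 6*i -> [542, 548, 554, 560, 566]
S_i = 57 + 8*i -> [57, 65, 73, 81, 89]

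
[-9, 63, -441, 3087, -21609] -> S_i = -9*-7^i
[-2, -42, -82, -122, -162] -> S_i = -2 + -40*i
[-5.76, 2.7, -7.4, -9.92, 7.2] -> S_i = Random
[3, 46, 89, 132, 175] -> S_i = 3 + 43*i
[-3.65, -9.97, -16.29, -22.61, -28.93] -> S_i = -3.65 + -6.32*i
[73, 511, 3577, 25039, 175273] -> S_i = 73*7^i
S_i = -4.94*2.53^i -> [-4.94, -12.5, -31.62, -80.0, -202.4]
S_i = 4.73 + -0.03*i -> [4.73, 4.7, 4.67, 4.64, 4.61]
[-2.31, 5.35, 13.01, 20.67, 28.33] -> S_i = -2.31 + 7.66*i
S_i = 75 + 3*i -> [75, 78, 81, 84, 87]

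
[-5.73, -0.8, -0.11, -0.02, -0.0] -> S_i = -5.73*0.14^i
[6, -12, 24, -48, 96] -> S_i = 6*-2^i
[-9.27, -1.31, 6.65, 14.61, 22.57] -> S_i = -9.27 + 7.96*i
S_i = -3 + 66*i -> [-3, 63, 129, 195, 261]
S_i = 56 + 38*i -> [56, 94, 132, 170, 208]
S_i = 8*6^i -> [8, 48, 288, 1728, 10368]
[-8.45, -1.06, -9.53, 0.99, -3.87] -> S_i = Random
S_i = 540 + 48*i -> [540, 588, 636, 684, 732]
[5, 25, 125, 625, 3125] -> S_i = 5*5^i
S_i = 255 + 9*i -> [255, 264, 273, 282, 291]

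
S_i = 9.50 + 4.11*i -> [9.5, 13.61, 17.72, 21.83, 25.94]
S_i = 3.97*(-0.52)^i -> [3.97, -2.06, 1.07, -0.56, 0.29]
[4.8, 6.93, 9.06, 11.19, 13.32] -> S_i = 4.80 + 2.13*i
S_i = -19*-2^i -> [-19, 38, -76, 152, -304]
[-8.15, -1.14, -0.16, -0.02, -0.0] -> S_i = -8.15*0.14^i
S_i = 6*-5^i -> [6, -30, 150, -750, 3750]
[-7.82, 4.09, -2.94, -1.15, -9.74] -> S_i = Random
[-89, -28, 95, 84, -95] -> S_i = Random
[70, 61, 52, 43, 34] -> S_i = 70 + -9*i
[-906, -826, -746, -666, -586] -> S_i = -906 + 80*i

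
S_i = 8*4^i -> [8, 32, 128, 512, 2048]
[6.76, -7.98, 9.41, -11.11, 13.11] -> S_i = 6.76*(-1.18)^i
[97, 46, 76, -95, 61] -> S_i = Random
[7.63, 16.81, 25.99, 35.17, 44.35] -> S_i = 7.63 + 9.18*i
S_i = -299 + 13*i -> [-299, -286, -273, -260, -247]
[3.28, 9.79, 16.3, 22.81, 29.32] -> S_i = 3.28 + 6.51*i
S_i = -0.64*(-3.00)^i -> [-0.64, 1.92, -5.76, 17.28, -51.84]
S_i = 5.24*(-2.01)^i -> [5.24, -10.53, 21.17, -42.55, 85.53]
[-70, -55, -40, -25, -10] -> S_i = -70 + 15*i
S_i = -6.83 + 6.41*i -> [-6.83, -0.42, 5.99, 12.4, 18.81]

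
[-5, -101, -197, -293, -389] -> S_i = -5 + -96*i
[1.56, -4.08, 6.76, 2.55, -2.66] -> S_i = Random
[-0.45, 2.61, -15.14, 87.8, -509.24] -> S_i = -0.45*(-5.80)^i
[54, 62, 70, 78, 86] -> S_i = 54 + 8*i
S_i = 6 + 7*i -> [6, 13, 20, 27, 34]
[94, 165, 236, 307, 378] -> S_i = 94 + 71*i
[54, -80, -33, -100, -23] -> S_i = Random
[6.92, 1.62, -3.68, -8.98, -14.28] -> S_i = 6.92 + -5.30*i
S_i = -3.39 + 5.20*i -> [-3.39, 1.81, 7.01, 12.21, 17.41]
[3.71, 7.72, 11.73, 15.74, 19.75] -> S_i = 3.71 + 4.01*i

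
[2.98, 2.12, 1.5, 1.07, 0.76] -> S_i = 2.98*0.71^i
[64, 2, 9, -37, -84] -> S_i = Random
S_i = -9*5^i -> [-9, -45, -225, -1125, -5625]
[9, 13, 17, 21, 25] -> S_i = 9 + 4*i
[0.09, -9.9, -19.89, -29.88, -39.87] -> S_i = 0.09 + -9.99*i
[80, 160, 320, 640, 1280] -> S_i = 80*2^i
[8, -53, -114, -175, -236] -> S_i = 8 + -61*i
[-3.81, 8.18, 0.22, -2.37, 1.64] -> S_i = Random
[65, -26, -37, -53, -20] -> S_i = Random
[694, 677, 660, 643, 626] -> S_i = 694 + -17*i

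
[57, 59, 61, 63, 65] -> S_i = 57 + 2*i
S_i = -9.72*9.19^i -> [-9.72, -89.33, -820.91, -7544.19, -69331.14]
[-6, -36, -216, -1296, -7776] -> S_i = -6*6^i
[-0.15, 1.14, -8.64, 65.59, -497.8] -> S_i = -0.15*(-7.59)^i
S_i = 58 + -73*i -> [58, -15, -88, -161, -234]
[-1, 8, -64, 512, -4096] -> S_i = -1*-8^i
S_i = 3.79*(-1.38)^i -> [3.79, -5.23, 7.22, -9.96, 13.75]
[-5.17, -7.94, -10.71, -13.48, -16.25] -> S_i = -5.17 + -2.77*i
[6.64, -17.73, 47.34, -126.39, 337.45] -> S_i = 6.64*(-2.67)^i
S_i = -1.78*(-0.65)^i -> [-1.78, 1.16, -0.75, 0.49, -0.32]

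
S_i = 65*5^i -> [65, 325, 1625, 8125, 40625]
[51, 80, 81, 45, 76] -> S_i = Random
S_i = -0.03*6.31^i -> [-0.03, -0.19, -1.19, -7.54, -47.56]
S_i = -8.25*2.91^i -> [-8.25, -24.01, -69.86, -203.3, -591.6]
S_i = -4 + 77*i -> [-4, 73, 150, 227, 304]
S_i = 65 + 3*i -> [65, 68, 71, 74, 77]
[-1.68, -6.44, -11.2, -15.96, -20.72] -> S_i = -1.68 + -4.76*i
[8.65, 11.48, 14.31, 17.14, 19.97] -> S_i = 8.65 + 2.83*i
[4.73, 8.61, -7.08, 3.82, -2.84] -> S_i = Random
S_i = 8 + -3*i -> [8, 5, 2, -1, -4]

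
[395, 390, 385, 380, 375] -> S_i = 395 + -5*i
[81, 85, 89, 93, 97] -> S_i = 81 + 4*i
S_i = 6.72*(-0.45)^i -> [6.72, -3.02, 1.36, -0.61, 0.28]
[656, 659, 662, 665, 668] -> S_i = 656 + 3*i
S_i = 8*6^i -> [8, 48, 288, 1728, 10368]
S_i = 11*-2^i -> [11, -22, 44, -88, 176]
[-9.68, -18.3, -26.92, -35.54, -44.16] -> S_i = -9.68 + -8.62*i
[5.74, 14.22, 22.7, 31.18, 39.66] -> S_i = 5.74 + 8.48*i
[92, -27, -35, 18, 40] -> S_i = Random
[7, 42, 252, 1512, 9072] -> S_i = 7*6^i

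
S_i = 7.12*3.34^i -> [7.12, 23.78, 79.43, 265.29, 886.07]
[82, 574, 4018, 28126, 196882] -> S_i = 82*7^i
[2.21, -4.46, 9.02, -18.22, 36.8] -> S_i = 2.21*(-2.02)^i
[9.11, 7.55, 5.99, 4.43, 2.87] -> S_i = 9.11 + -1.56*i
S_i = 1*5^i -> [1, 5, 25, 125, 625]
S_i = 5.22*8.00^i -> [5.22, 41.76, 334.08, 2672.64, 21381.12]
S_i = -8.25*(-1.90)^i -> [-8.25, 15.68, -29.78, 56.59, -107.51]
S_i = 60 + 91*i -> [60, 151, 242, 333, 424]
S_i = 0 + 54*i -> [0, 54, 108, 162, 216]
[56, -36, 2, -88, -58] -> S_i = Random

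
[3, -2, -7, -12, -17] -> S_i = 3 + -5*i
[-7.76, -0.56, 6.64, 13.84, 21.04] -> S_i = -7.76 + 7.20*i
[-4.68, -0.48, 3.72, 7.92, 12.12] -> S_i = -4.68 + 4.20*i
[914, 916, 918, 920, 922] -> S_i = 914 + 2*i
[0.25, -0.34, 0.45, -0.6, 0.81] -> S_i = 0.25*(-1.34)^i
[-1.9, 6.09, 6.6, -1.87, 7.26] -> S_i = Random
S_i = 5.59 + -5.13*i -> [5.59, 0.46, -4.67, -9.8, -14.93]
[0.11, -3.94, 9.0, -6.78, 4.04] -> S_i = Random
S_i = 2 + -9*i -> [2, -7, -16, -25, -34]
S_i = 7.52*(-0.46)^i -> [7.52, -3.46, 1.59, -0.73, 0.34]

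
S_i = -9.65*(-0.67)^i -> [-9.65, 6.47, -4.33, 2.9, -1.94]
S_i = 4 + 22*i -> [4, 26, 48, 70, 92]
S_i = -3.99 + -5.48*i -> [-3.99, -9.47, -14.95, -20.43, -25.91]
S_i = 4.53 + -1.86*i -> [4.53, 2.67, 0.81, -1.05, -2.91]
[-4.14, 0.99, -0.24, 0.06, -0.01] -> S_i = -4.14*(-0.24)^i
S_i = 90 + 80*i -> [90, 170, 250, 330, 410]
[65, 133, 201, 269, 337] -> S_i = 65 + 68*i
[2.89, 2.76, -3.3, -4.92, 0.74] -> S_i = Random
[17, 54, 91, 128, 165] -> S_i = 17 + 37*i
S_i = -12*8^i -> [-12, -96, -768, -6144, -49152]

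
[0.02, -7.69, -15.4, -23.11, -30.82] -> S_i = 0.02 + -7.71*i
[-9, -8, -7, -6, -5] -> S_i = -9 + 1*i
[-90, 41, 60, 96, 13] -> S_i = Random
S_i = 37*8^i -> [37, 296, 2368, 18944, 151552]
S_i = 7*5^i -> [7, 35, 175, 875, 4375]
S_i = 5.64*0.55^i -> [5.64, 3.1, 1.71, 0.94, 0.52]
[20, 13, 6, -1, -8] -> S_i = 20 + -7*i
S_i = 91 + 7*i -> [91, 98, 105, 112, 119]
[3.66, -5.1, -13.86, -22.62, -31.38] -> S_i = 3.66 + -8.76*i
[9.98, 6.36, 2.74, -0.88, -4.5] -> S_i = 9.98 + -3.62*i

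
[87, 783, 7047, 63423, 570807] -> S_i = 87*9^i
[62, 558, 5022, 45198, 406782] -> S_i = 62*9^i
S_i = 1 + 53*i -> [1, 54, 107, 160, 213]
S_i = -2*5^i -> [-2, -10, -50, -250, -1250]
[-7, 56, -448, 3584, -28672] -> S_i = -7*-8^i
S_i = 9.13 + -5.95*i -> [9.13, 3.18, -2.77, -8.72, -14.67]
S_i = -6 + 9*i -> [-6, 3, 12, 21, 30]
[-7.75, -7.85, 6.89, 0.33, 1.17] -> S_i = Random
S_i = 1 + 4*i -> [1, 5, 9, 13, 17]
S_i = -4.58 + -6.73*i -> [-4.58, -11.31, -18.04, -24.77, -31.5]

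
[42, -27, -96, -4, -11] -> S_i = Random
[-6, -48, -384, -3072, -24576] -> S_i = -6*8^i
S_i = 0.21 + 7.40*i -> [0.21, 7.61, 15.01, 22.41, 29.81]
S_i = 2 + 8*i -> [2, 10, 18, 26, 34]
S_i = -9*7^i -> [-9, -63, -441, -3087, -21609]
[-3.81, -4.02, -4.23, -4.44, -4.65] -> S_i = -3.81 + -0.21*i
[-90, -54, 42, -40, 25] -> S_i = Random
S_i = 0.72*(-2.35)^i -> [0.72, -1.69, 3.98, -9.34, 21.96]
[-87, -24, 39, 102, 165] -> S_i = -87 + 63*i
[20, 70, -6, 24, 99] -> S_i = Random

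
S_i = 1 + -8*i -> [1, -7, -15, -23, -31]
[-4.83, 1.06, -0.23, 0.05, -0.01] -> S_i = -4.83*(-0.22)^i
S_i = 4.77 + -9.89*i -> [4.77, -5.12, -15.01, -24.9, -34.79]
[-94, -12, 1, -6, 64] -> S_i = Random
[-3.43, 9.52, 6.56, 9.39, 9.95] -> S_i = Random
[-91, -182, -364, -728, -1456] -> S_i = -91*2^i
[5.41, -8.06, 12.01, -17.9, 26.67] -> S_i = 5.41*(-1.49)^i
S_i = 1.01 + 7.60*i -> [1.01, 8.61, 16.21, 23.81, 31.41]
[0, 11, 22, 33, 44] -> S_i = 0 + 11*i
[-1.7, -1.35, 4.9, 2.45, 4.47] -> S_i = Random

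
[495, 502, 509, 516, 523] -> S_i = 495 + 7*i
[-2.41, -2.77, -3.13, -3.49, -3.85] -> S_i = -2.41 + -0.36*i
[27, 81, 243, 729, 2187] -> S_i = 27*3^i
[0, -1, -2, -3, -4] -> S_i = 0 + -1*i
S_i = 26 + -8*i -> [26, 18, 10, 2, -6]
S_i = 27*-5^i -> [27, -135, 675, -3375, 16875]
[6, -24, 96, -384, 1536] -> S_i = 6*-4^i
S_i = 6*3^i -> [6, 18, 54, 162, 486]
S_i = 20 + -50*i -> [20, -30, -80, -130, -180]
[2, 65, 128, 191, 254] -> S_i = 2 + 63*i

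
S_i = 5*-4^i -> [5, -20, 80, -320, 1280]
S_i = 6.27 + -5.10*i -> [6.27, 1.17, -3.93, -9.03, -14.13]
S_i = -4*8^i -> [-4, -32, -256, -2048, -16384]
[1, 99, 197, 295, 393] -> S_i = 1 + 98*i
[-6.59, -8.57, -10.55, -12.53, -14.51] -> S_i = -6.59 + -1.98*i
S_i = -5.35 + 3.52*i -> [-5.35, -1.83, 1.69, 5.21, 8.73]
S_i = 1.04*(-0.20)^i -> [1.04, -0.21, 0.04, -0.01, 0.0]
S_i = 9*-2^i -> [9, -18, 36, -72, 144]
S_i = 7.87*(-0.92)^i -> [7.87, -7.24, 6.66, -6.13, 5.64]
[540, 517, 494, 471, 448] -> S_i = 540 + -23*i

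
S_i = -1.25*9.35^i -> [-1.25, -11.69, -109.28, -1021.75, -9553.37]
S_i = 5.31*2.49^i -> [5.31, 13.22, 32.92, 81.98, 204.12]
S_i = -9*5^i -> [-9, -45, -225, -1125, -5625]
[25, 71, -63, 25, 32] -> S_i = Random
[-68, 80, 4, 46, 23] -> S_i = Random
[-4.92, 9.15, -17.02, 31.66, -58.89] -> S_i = -4.92*(-1.86)^i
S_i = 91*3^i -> [91, 273, 819, 2457, 7371]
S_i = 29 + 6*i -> [29, 35, 41, 47, 53]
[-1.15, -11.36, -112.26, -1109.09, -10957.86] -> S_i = -1.15*9.88^i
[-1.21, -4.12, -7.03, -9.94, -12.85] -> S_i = -1.21 + -2.91*i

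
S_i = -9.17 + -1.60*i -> [-9.17, -10.77, -12.37, -13.97, -15.57]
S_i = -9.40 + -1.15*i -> [-9.4, -10.55, -11.7, -12.85, -14.0]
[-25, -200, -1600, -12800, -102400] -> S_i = -25*8^i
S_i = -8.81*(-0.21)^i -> [-8.81, 1.85, -0.39, 0.08, -0.02]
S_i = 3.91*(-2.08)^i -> [3.91, -8.13, 16.92, -35.19, 73.19]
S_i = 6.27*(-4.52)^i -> [6.27, -28.34, 128.1, -579.01, 2617.11]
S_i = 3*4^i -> [3, 12, 48, 192, 768]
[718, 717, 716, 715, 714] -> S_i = 718 + -1*i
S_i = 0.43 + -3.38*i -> [0.43, -2.95, -6.33, -9.71, -13.09]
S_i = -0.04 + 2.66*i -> [-0.04, 2.62, 5.28, 7.94, 10.6]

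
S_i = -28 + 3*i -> [-28, -25, -22, -19, -16]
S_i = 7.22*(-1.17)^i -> [7.22, -8.45, 9.88, -11.56, 13.53]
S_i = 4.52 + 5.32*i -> [4.52, 9.84, 15.16, 20.48, 25.8]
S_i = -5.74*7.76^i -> [-5.74, -44.54, -345.65, -2682.24, -20814.15]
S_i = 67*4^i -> [67, 268, 1072, 4288, 17152]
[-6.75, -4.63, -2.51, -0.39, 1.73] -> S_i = -6.75 + 2.12*i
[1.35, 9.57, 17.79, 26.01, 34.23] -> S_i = 1.35 + 8.22*i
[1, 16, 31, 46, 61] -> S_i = 1 + 15*i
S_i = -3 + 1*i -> [-3, -2, -1, 0, 1]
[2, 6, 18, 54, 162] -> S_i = 2*3^i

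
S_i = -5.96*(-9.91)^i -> [-5.96, 59.06, -585.32, 5800.52, -57483.19]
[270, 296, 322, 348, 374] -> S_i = 270 + 26*i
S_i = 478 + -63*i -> [478, 415, 352, 289, 226]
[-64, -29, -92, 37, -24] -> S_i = Random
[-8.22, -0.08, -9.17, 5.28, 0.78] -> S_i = Random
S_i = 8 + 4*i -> [8, 12, 16, 20, 24]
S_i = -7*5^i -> [-7, -35, -175, -875, -4375]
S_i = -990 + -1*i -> [-990, -991, -992, -993, -994]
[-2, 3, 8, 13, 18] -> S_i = -2 + 5*i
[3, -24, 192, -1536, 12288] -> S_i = 3*-8^i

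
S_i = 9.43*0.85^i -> [9.43, 8.02, 6.81, 5.79, 4.92]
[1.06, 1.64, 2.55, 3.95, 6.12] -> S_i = 1.06*1.55^i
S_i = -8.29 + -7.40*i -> [-8.29, -15.69, -23.09, -30.49, -37.89]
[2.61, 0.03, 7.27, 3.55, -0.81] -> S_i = Random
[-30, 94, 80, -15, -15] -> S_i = Random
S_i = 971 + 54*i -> [971, 1025, 1079, 1133, 1187]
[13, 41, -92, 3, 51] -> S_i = Random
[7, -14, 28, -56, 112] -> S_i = 7*-2^i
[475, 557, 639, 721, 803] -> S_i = 475 + 82*i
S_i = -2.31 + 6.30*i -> [-2.31, 3.99, 10.29, 16.59, 22.89]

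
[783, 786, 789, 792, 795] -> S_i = 783 + 3*i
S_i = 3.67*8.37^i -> [3.67, 30.72, 257.11, 2152.0, 18012.25]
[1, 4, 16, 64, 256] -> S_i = 1*4^i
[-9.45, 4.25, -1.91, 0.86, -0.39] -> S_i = -9.45*(-0.45)^i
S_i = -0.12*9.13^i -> [-0.12, -1.1, -10.0, -91.33, -833.8]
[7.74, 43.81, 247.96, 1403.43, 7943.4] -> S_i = 7.74*5.66^i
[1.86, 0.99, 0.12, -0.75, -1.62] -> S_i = 1.86 + -0.87*i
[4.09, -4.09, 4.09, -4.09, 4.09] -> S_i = 4.09*(-1.00)^i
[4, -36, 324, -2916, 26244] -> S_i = 4*-9^i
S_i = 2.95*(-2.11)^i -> [2.95, -6.22, 13.13, -27.71, 58.47]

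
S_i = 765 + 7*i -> [765, 772, 779, 786, 793]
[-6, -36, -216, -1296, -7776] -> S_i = -6*6^i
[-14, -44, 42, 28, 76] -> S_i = Random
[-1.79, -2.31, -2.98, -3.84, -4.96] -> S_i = -1.79*1.29^i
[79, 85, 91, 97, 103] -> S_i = 79 + 6*i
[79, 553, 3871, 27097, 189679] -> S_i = 79*7^i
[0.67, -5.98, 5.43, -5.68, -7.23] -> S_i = Random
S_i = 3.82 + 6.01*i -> [3.82, 9.83, 15.84, 21.85, 27.86]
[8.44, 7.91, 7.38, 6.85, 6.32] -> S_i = 8.44 + -0.53*i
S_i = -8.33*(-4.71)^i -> [-8.33, 39.23, -184.79, 870.38, -4099.48]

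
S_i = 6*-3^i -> [6, -18, 54, -162, 486]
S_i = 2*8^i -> [2, 16, 128, 1024, 8192]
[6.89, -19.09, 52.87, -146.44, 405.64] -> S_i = 6.89*(-2.77)^i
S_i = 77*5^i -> [77, 385, 1925, 9625, 48125]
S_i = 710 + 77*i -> [710, 787, 864, 941, 1018]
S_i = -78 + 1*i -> [-78, -77, -76, -75, -74]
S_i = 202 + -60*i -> [202, 142, 82, 22, -38]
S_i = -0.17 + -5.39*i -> [-0.17, -5.56, -10.95, -16.34, -21.73]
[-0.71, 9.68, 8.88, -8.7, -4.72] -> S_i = Random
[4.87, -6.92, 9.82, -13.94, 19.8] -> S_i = 4.87*(-1.42)^i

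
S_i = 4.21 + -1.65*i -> [4.21, 2.56, 0.91, -0.74, -2.39]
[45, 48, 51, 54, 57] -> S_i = 45 + 3*i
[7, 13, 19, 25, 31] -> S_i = 7 + 6*i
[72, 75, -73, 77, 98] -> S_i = Random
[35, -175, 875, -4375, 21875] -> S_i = 35*-5^i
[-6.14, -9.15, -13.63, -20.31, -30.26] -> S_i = -6.14*1.49^i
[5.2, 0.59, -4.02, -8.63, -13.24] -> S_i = 5.20 + -4.61*i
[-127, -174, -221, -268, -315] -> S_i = -127 + -47*i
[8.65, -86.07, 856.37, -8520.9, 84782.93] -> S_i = 8.65*(-9.95)^i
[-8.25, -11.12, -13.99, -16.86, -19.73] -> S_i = -8.25 + -2.87*i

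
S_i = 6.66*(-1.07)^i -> [6.66, -7.13, 7.63, -8.16, 8.73]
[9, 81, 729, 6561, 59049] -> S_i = 9*9^i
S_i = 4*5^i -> [4, 20, 100, 500, 2500]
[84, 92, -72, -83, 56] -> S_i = Random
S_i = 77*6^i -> [77, 462, 2772, 16632, 99792]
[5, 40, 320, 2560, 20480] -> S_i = 5*8^i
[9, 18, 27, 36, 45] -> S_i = 9 + 9*i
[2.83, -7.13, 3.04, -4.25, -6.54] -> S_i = Random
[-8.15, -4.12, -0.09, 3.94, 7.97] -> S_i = -8.15 + 4.03*i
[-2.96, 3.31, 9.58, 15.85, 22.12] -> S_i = -2.96 + 6.27*i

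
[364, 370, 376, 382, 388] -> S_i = 364 + 6*i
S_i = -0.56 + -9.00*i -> [-0.56, -9.56, -18.56, -27.56, -36.56]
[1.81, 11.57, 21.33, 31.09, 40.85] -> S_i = 1.81 + 9.76*i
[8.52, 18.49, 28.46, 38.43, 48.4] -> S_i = 8.52 + 9.97*i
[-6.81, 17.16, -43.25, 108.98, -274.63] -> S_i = -6.81*(-2.52)^i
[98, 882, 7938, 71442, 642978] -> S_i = 98*9^i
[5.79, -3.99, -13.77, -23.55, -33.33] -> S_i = 5.79 + -9.78*i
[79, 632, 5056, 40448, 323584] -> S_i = 79*8^i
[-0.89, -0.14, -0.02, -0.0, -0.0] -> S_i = -0.89*0.16^i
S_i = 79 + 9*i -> [79, 88, 97, 106, 115]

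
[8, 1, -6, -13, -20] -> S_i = 8 + -7*i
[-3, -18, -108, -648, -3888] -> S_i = -3*6^i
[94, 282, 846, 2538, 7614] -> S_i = 94*3^i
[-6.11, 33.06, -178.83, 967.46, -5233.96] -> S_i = -6.11*(-5.41)^i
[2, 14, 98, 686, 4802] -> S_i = 2*7^i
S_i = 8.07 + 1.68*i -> [8.07, 9.75, 11.43, 13.11, 14.79]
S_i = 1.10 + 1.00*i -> [1.1, 2.1, 3.1, 4.1, 5.1]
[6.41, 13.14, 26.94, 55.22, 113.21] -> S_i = 6.41*2.05^i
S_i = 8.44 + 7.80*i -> [8.44, 16.24, 24.04, 31.84, 39.64]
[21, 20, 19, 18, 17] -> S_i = 21 + -1*i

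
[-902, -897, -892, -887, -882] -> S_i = -902 + 5*i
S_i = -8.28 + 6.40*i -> [-8.28, -1.88, 4.52, 10.92, 17.32]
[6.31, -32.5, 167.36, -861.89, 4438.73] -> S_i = 6.31*(-5.15)^i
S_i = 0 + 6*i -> [0, 6, 12, 18, 24]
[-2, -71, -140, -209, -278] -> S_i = -2 + -69*i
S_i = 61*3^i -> [61, 183, 549, 1647, 4941]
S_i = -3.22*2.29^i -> [-3.22, -7.37, -16.89, -38.67, -88.55]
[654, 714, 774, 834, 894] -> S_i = 654 + 60*i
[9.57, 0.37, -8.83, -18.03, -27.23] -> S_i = 9.57 + -9.20*i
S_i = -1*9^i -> [-1, -9, -81, -729, -6561]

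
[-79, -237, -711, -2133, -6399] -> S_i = -79*3^i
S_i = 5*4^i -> [5, 20, 80, 320, 1280]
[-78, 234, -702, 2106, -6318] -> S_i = -78*-3^i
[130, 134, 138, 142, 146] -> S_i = 130 + 4*i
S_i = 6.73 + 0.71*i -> [6.73, 7.44, 8.15, 8.86, 9.57]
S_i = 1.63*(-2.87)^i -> [1.63, -4.68, 13.43, -38.53, 110.59]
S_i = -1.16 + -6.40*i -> [-1.16, -7.56, -13.96, -20.36, -26.76]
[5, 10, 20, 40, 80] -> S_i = 5*2^i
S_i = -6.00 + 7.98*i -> [-6.0, 1.98, 9.96, 17.94, 25.92]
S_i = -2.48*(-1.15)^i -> [-2.48, 2.85, -3.28, 3.77, -4.34]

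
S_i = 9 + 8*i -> [9, 17, 25, 33, 41]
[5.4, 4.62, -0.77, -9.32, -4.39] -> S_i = Random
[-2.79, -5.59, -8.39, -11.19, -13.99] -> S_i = -2.79 + -2.80*i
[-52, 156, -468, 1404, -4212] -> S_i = -52*-3^i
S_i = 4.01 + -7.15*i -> [4.01, -3.14, -10.29, -17.44, -24.59]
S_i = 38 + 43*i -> [38, 81, 124, 167, 210]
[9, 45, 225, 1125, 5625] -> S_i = 9*5^i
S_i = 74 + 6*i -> [74, 80, 86, 92, 98]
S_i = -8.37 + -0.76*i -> [-8.37, -9.13, -9.89, -10.65, -11.41]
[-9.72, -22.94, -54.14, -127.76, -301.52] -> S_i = -9.72*2.36^i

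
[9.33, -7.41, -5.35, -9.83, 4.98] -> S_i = Random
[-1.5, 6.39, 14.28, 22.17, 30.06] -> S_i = -1.50 + 7.89*i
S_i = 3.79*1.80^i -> [3.79, 6.82, 12.28, 22.1, 39.79]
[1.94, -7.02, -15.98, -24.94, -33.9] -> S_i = 1.94 + -8.96*i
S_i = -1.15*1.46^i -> [-1.15, -1.68, -2.45, -3.58, -5.23]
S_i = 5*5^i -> [5, 25, 125, 625, 3125]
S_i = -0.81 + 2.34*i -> [-0.81, 1.53, 3.87, 6.21, 8.55]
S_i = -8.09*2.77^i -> [-8.09, -22.41, -62.07, -171.94, -476.29]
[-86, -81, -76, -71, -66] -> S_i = -86 + 5*i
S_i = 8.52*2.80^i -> [8.52, 23.86, 66.8, 187.03, 523.69]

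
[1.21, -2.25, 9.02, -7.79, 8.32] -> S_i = Random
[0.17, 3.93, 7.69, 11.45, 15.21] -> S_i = 0.17 + 3.76*i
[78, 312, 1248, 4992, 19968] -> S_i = 78*4^i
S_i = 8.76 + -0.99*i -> [8.76, 7.77, 6.78, 5.79, 4.8]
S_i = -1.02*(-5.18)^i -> [-1.02, 5.28, -27.37, 141.77, -734.38]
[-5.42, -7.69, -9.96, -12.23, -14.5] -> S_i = -5.42 + -2.27*i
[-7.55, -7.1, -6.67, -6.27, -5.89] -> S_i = -7.55*0.94^i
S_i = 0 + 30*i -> [0, 30, 60, 90, 120]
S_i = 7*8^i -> [7, 56, 448, 3584, 28672]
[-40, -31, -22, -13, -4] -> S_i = -40 + 9*i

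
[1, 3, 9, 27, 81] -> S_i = 1*3^i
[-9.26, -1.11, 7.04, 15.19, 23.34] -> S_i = -9.26 + 8.15*i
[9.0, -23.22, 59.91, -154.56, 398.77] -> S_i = 9.00*(-2.58)^i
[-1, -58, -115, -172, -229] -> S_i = -1 + -57*i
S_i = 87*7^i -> [87, 609, 4263, 29841, 208887]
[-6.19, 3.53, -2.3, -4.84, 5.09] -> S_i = Random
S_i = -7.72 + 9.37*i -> [-7.72, 1.65, 11.02, 20.39, 29.76]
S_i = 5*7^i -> [5, 35, 245, 1715, 12005]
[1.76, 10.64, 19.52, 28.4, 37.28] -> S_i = 1.76 + 8.88*i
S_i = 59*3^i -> [59, 177, 531, 1593, 4779]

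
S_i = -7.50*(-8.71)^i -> [-7.5, 65.32, -568.98, 4955.82, -43165.21]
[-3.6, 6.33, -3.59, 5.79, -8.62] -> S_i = Random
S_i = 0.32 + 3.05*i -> [0.32, 3.37, 6.42, 9.47, 12.52]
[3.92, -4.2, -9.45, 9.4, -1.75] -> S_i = Random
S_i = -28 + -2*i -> [-28, -30, -32, -34, -36]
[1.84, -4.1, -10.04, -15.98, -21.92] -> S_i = 1.84 + -5.94*i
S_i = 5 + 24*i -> [5, 29, 53, 77, 101]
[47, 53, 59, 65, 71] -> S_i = 47 + 6*i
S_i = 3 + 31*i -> [3, 34, 65, 96, 127]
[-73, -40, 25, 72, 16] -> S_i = Random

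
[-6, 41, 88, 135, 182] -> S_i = -6 + 47*i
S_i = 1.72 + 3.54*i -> [1.72, 5.26, 8.8, 12.34, 15.88]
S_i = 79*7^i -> [79, 553, 3871, 27097, 189679]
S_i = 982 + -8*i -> [982, 974, 966, 958, 950]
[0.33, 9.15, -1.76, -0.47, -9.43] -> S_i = Random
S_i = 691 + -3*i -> [691, 688, 685, 682, 679]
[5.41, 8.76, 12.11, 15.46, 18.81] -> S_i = 5.41 + 3.35*i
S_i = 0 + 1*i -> [0, 1, 2, 3, 4]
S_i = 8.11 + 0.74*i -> [8.11, 8.85, 9.59, 10.33, 11.07]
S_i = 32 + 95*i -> [32, 127, 222, 317, 412]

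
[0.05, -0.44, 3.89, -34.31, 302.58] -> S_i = 0.05*(-8.82)^i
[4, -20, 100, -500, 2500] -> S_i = 4*-5^i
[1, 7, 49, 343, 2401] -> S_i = 1*7^i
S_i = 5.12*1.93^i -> [5.12, 9.88, 19.07, 36.81, 71.04]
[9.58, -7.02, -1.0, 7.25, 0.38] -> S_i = Random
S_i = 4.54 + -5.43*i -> [4.54, -0.89, -6.32, -11.75, -17.18]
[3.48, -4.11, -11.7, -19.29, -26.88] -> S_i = 3.48 + -7.59*i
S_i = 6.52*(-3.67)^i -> [6.52, -23.93, 87.82, -322.29, 1182.8]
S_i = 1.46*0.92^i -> [1.46, 1.34, 1.24, 1.14, 1.05]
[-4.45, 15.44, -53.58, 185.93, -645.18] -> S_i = -4.45*(-3.47)^i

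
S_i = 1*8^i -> [1, 8, 64, 512, 4096]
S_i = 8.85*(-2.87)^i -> [8.85, -25.4, 72.9, -209.21, 600.44]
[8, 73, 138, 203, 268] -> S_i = 8 + 65*i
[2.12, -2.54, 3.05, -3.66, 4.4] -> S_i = 2.12*(-1.20)^i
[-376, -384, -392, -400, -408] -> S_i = -376 + -8*i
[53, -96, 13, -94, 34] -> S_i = Random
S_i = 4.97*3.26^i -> [4.97, 16.2, 52.82, 172.19, 561.34]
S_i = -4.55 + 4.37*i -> [-4.55, -0.18, 4.19, 8.56, 12.93]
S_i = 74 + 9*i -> [74, 83, 92, 101, 110]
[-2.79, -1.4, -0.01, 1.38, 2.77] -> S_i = -2.79 + 1.39*i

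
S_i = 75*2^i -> [75, 150, 300, 600, 1200]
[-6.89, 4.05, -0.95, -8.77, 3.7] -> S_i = Random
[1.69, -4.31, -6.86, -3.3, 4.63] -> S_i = Random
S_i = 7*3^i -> [7, 21, 63, 189, 567]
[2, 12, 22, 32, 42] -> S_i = 2 + 10*i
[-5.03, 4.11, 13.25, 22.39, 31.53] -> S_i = -5.03 + 9.14*i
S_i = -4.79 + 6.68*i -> [-4.79, 1.89, 8.57, 15.25, 21.93]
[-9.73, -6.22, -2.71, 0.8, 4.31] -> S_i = -9.73 + 3.51*i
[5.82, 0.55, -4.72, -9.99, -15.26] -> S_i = 5.82 + -5.27*i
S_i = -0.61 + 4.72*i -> [-0.61, 4.11, 8.83, 13.55, 18.27]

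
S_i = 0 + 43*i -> [0, 43, 86, 129, 172]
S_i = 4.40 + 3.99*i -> [4.4, 8.39, 12.38, 16.37, 20.36]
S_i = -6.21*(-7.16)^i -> [-6.21, 44.46, -318.36, 2279.45, -16320.88]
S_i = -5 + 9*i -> [-5, 4, 13, 22, 31]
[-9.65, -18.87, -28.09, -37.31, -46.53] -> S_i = -9.65 + -9.22*i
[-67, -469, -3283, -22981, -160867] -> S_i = -67*7^i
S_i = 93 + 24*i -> [93, 117, 141, 165, 189]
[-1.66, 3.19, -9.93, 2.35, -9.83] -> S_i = Random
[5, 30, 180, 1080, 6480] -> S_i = 5*6^i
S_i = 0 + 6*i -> [0, 6, 12, 18, 24]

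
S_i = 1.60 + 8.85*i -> [1.6, 10.45, 19.3, 28.15, 37.0]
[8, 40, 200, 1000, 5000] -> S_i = 8*5^i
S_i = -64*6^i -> [-64, -384, -2304, -13824, -82944]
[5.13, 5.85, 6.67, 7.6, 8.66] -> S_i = 5.13*1.14^i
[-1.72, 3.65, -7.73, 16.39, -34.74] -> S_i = -1.72*(-2.12)^i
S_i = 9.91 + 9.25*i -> [9.91, 19.16, 28.41, 37.66, 46.91]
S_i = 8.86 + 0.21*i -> [8.86, 9.07, 9.28, 9.49, 9.7]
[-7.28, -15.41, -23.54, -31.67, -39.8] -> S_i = -7.28 + -8.13*i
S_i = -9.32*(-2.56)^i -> [-9.32, 23.86, -61.08, 156.36, -400.29]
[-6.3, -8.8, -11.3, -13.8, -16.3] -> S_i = -6.30 + -2.50*i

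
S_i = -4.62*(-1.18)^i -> [-4.62, 5.45, -6.43, 7.59, -8.96]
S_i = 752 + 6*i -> [752, 758, 764, 770, 776]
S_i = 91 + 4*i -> [91, 95, 99, 103, 107]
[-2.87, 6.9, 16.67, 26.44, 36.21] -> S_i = -2.87 + 9.77*i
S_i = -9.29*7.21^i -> [-9.29, -66.98, -482.93, -3481.94, -25104.8]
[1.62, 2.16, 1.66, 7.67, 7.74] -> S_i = Random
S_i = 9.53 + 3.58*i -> [9.53, 13.11, 16.69, 20.27, 23.85]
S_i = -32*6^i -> [-32, -192, -1152, -6912, -41472]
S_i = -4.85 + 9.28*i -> [-4.85, 4.43, 13.71, 22.99, 32.27]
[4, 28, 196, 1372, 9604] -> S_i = 4*7^i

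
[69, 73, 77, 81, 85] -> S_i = 69 + 4*i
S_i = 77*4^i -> [77, 308, 1232, 4928, 19712]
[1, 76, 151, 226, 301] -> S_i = 1 + 75*i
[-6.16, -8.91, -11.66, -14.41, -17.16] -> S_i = -6.16 + -2.75*i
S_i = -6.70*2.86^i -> [-6.7, -19.16, -54.8, -156.74, -448.27]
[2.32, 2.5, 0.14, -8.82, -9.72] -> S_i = Random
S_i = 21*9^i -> [21, 189, 1701, 15309, 137781]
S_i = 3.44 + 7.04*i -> [3.44, 10.48, 17.52, 24.56, 31.6]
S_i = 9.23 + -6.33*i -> [9.23, 2.9, -3.43, -9.76, -16.09]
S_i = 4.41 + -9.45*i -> [4.41, -5.04, -14.49, -23.94, -33.39]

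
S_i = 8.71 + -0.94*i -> [8.71, 7.77, 6.83, 5.89, 4.95]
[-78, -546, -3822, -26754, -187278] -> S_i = -78*7^i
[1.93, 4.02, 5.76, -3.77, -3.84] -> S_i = Random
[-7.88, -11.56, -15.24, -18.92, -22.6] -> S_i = -7.88 + -3.68*i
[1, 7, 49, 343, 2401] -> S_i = 1*7^i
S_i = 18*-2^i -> [18, -36, 72, -144, 288]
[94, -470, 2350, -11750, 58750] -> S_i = 94*-5^i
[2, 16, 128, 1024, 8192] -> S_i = 2*8^i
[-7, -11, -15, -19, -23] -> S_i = -7 + -4*i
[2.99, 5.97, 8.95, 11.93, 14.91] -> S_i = 2.99 + 2.98*i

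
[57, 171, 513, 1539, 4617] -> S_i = 57*3^i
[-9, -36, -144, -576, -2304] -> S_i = -9*4^i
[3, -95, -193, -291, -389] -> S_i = 3 + -98*i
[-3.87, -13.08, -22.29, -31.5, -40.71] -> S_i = -3.87 + -9.21*i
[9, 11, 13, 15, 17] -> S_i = 9 + 2*i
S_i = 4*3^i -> [4, 12, 36, 108, 324]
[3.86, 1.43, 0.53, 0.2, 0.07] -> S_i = 3.86*0.37^i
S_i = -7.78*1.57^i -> [-7.78, -12.21, -19.18, -30.11, -47.27]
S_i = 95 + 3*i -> [95, 98, 101, 104, 107]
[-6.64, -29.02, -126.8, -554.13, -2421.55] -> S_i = -6.64*4.37^i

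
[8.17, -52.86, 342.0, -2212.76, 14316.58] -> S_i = 8.17*(-6.47)^i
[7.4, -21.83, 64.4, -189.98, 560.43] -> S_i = 7.40*(-2.95)^i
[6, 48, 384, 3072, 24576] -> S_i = 6*8^i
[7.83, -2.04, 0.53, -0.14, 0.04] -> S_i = 7.83*(-0.26)^i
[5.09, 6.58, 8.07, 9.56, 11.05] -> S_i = 5.09 + 1.49*i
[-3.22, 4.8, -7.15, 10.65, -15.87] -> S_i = -3.22*(-1.49)^i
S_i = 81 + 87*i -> [81, 168, 255, 342, 429]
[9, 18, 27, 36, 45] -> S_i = 9 + 9*i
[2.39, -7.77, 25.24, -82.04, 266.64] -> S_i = 2.39*(-3.25)^i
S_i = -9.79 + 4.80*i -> [-9.79, -4.99, -0.19, 4.61, 9.41]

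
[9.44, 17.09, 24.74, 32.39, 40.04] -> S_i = 9.44 + 7.65*i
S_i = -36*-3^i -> [-36, 108, -324, 972, -2916]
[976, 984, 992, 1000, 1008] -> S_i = 976 + 8*i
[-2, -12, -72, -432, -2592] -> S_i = -2*6^i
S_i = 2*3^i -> [2, 6, 18, 54, 162]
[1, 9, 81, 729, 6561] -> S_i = 1*9^i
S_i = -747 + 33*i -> [-747, -714, -681, -648, -615]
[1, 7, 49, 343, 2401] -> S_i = 1*7^i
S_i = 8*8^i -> [8, 64, 512, 4096, 32768]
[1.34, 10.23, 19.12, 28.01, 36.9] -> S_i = 1.34 + 8.89*i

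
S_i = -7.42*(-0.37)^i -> [-7.42, 2.75, -1.02, 0.38, -0.14]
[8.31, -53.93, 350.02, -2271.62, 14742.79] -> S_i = 8.31*(-6.49)^i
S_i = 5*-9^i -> [5, -45, 405, -3645, 32805]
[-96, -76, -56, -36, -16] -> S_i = -96 + 20*i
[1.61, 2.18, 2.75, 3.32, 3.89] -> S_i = 1.61 + 0.57*i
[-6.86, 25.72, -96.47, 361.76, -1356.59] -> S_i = -6.86*(-3.75)^i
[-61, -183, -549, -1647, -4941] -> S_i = -61*3^i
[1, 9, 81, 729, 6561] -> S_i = 1*9^i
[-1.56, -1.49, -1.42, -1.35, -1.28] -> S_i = -1.56 + 0.07*i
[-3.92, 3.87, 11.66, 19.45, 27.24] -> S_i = -3.92 + 7.79*i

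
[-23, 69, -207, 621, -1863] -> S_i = -23*-3^i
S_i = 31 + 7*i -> [31, 38, 45, 52, 59]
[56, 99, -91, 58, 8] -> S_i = Random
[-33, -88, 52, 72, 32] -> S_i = Random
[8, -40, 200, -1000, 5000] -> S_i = 8*-5^i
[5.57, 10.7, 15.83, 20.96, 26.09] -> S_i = 5.57 + 5.13*i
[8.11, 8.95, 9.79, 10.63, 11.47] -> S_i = 8.11 + 0.84*i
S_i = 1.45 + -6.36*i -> [1.45, -4.91, -11.27, -17.63, -23.99]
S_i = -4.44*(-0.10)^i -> [-4.44, 0.44, -0.04, 0.0, -0.0]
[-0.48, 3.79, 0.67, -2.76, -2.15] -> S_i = Random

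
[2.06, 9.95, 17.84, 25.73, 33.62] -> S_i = 2.06 + 7.89*i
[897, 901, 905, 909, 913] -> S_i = 897 + 4*i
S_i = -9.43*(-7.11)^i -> [-9.43, 67.05, -476.71, 3389.38, -24098.5]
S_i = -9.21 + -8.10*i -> [-9.21, -17.31, -25.41, -33.51, -41.61]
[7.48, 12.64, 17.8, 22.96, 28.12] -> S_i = 7.48 + 5.16*i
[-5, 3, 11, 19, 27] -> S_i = -5 + 8*i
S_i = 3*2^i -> [3, 6, 12, 24, 48]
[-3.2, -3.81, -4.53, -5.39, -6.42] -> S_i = -3.20*1.19^i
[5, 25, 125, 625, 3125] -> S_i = 5*5^i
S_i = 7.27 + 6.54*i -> [7.27, 13.81, 20.35, 26.89, 33.43]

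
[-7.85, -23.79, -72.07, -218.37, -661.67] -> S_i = -7.85*3.03^i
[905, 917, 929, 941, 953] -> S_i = 905 + 12*i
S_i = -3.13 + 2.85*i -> [-3.13, -0.28, 2.57, 5.42, 8.27]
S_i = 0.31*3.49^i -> [0.31, 1.08, 3.78, 13.18, 45.99]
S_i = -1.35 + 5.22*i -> [-1.35, 3.87, 9.09, 14.31, 19.53]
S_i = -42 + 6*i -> [-42, -36, -30, -24, -18]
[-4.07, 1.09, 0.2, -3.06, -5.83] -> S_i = Random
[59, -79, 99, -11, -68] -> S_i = Random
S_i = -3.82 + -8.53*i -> [-3.82, -12.35, -20.88, -29.41, -37.94]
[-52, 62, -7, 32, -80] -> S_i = Random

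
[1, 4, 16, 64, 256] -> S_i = 1*4^i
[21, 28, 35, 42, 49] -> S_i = 21 + 7*i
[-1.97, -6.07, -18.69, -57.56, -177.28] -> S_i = -1.97*3.08^i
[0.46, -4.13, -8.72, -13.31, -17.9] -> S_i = 0.46 + -4.59*i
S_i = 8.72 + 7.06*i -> [8.72, 15.78, 22.84, 29.9, 36.96]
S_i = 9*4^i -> [9, 36, 144, 576, 2304]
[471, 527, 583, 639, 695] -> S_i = 471 + 56*i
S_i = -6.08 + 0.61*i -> [-6.08, -5.47, -4.86, -4.25, -3.64]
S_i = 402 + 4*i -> [402, 406, 410, 414, 418]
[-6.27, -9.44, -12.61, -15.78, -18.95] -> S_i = -6.27 + -3.17*i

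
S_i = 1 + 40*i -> [1, 41, 81, 121, 161]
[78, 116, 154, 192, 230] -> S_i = 78 + 38*i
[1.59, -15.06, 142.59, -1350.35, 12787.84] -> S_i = 1.59*(-9.47)^i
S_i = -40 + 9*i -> [-40, -31, -22, -13, -4]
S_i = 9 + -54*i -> [9, -45, -99, -153, -207]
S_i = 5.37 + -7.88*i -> [5.37, -2.51, -10.39, -18.27, -26.15]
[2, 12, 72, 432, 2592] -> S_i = 2*6^i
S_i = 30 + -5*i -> [30, 25, 20, 15, 10]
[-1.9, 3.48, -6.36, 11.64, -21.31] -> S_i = -1.90*(-1.83)^i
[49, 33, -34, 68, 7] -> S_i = Random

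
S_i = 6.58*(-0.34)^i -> [6.58, -2.24, 0.76, -0.26, 0.09]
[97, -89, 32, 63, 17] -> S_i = Random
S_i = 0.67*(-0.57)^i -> [0.67, -0.38, 0.22, -0.12, 0.07]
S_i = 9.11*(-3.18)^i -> [9.11, -28.97, 92.12, -292.95, 931.59]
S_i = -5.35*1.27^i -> [-5.35, -6.79, -8.63, -10.96, -13.92]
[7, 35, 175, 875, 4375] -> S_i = 7*5^i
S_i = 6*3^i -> [6, 18, 54, 162, 486]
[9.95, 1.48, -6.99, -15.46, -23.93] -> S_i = 9.95 + -8.47*i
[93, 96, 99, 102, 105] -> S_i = 93 + 3*i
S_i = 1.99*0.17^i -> [1.99, 0.34, 0.06, 0.01, 0.0]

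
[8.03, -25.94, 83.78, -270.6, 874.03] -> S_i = 8.03*(-3.23)^i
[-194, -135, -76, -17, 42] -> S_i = -194 + 59*i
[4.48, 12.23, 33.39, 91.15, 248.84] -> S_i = 4.48*2.73^i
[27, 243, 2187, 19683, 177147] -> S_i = 27*9^i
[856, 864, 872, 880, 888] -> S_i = 856 + 8*i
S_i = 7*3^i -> [7, 21, 63, 189, 567]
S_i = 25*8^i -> [25, 200, 1600, 12800, 102400]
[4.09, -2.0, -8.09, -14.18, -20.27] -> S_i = 4.09 + -6.09*i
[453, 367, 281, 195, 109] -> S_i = 453 + -86*i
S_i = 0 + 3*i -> [0, 3, 6, 9, 12]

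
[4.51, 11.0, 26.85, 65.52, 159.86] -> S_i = 4.51*2.44^i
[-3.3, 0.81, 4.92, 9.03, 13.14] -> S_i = -3.30 + 4.11*i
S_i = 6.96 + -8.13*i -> [6.96, -1.17, -9.3, -17.43, -25.56]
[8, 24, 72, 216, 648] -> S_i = 8*3^i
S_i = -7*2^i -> [-7, -14, -28, -56, -112]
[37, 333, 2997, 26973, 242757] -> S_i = 37*9^i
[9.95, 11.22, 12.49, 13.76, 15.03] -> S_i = 9.95 + 1.27*i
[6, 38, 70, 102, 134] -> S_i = 6 + 32*i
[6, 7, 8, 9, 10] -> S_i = 6 + 1*i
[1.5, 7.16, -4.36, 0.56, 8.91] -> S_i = Random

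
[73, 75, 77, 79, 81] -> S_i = 73 + 2*i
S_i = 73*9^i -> [73, 657, 5913, 53217, 478953]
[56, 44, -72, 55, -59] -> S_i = Random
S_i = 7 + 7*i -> [7, 14, 21, 28, 35]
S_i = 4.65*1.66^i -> [4.65, 7.72, 12.81, 21.27, 35.31]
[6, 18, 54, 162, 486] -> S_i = 6*3^i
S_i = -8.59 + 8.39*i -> [-8.59, -0.2, 8.19, 16.58, 24.97]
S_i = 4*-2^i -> [4, -8, 16, -32, 64]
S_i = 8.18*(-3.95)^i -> [8.18, -32.31, 127.63, -504.13, 1991.32]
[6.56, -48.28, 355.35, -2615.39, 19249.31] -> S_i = 6.56*(-7.36)^i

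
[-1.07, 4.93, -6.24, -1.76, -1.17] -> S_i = Random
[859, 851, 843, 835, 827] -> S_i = 859 + -8*i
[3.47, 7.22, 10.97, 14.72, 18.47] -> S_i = 3.47 + 3.75*i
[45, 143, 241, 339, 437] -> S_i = 45 + 98*i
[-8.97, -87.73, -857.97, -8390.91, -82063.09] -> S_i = -8.97*9.78^i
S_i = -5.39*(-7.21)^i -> [-5.39, 38.86, -280.19, 2020.2, -14565.65]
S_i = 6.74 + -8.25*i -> [6.74, -1.51, -9.76, -18.01, -26.26]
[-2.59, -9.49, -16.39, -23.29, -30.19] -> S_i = -2.59 + -6.90*i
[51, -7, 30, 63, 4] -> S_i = Random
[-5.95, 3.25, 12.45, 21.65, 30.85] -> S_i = -5.95 + 9.20*i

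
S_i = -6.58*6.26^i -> [-6.58, -41.19, -257.85, -1614.17, -10104.7]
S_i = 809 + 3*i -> [809, 812, 815, 818, 821]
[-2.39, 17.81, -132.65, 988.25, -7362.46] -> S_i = -2.39*(-7.45)^i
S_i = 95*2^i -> [95, 190, 380, 760, 1520]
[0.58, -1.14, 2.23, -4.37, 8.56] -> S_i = 0.58*(-1.96)^i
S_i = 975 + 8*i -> [975, 983, 991, 999, 1007]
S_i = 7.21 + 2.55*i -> [7.21, 9.76, 12.31, 14.86, 17.41]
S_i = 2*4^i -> [2, 8, 32, 128, 512]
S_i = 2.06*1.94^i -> [2.06, 4.0, 7.75, 15.04, 29.18]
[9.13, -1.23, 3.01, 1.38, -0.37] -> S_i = Random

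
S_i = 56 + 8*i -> [56, 64, 72, 80, 88]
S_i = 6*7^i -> [6, 42, 294, 2058, 14406]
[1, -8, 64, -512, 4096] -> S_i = 1*-8^i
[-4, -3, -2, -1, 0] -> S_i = -4 + 1*i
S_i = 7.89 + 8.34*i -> [7.89, 16.23, 24.57, 32.91, 41.25]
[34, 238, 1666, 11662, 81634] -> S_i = 34*7^i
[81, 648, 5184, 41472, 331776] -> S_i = 81*8^i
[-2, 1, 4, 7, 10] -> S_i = -2 + 3*i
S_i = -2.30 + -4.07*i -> [-2.3, -6.37, -10.44, -14.51, -18.58]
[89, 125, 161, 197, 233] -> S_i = 89 + 36*i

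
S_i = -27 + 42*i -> [-27, 15, 57, 99, 141]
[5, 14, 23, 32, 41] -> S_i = 5 + 9*i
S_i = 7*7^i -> [7, 49, 343, 2401, 16807]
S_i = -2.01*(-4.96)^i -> [-2.01, 9.97, -49.45, 245.27, -1216.53]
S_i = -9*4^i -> [-9, -36, -144, -576, -2304]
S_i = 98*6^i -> [98, 588, 3528, 21168, 127008]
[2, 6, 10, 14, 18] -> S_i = 2 + 4*i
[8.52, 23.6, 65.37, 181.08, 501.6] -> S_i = 8.52*2.77^i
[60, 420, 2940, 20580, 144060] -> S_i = 60*7^i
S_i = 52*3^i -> [52, 156, 468, 1404, 4212]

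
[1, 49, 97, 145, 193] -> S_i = 1 + 48*i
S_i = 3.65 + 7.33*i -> [3.65, 10.98, 18.31, 25.64, 32.97]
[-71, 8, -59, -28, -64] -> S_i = Random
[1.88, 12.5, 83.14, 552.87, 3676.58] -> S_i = 1.88*6.65^i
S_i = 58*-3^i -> [58, -174, 522, -1566, 4698]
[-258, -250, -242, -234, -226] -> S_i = -258 + 8*i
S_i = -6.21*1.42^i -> [-6.21, -8.82, -12.52, -17.78, -25.25]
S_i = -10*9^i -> [-10, -90, -810, -7290, -65610]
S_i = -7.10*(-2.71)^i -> [-7.1, 19.24, -52.14, 141.31, -382.94]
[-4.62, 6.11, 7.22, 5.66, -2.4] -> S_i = Random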